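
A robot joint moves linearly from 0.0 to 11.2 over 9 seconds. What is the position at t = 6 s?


s = t/T = 6/9 = 0.6667
p(t) = p0 + (pf-p0)*s
= 0.0 + (11.2 - 0.0) * 0.6667
= 7.4667


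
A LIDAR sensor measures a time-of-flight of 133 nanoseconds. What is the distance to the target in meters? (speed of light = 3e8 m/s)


tof = 133 ns = 1.33e-07 s
dist = c * tof / 2
= 3e8 * 1.33e-07 / 2
= 19.95 m


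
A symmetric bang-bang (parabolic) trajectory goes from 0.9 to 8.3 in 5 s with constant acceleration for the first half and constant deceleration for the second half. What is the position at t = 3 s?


Symmetric rest-to-rest: each phase covers (pf-p0)/2 in time T/2. 0.5*a*(T/2)^2 = (pf-p0)/2 => a = 4*(pf-p0)/T^2
a = 4*(8.3-0.9)/5^2 = 1.184
t = 3 is in the deceleration phase (t > T/2).
p = pf - 0.5*a*(T-t)^2 = 8.3 - 0.5*1.184*2^2
= 5.932


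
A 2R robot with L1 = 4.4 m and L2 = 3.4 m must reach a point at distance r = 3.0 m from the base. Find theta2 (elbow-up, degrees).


cos(theta2) = (r^2 - L1^2 - L2^2) / (2*L1*L2)
cos(theta2) = (9.0 - 19.36 - 11.56) / 29.92
cos(theta2) = -0.73262
theta2 = 137.1065 degrees


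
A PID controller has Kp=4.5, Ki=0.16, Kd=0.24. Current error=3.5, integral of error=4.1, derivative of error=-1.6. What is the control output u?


u = Kp*e + Ki*int(e) + Kd*de/dt
= 4.5*3.5 + 0.16*4.1 + 0.24*(-1.6)
= 15.75 + 0.656 + -0.384
= 16.022


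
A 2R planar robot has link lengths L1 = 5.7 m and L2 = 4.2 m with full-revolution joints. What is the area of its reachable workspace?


r_max = L1 + L2 = 9.9 m
r_min = |L1 - L2| = 1.5 m
Area = pi*(r_max^2 - r_min^2)
= pi*(98.01 - 2.25)
= pi * 95.76
= 300.8389 m^2


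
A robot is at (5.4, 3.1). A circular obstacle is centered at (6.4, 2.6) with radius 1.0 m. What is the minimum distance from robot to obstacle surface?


center_dist = sqrt((5.4-6.4)^2 + (3.1-2.6)^2)
= sqrt(1.0 + 0.25)
= 1.118
min_dist = center_dist - radius = 1.118 - 1.0 = 0.118 m


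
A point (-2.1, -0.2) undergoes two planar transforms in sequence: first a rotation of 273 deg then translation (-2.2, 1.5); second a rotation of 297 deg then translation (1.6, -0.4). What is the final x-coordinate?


After transform 1:
x1 = cos(273)*-2.1 - sin(273)*-0.2 + -2.2 = -2.5096
y1 = sin(273)*-2.1 + cos(273)*-0.2 + 1.5 = 3.5867
After transform 2:
x2 = cos(297)*-2.5096 - sin(297)*3.5867 + 1.6
= 3.6564


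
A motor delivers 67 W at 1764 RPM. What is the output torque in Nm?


omega = 1764 * 2*pi/60 = 184.7256 rad/s
tau = P / omega = 67 / 184.7256
= 0.3627 Nm


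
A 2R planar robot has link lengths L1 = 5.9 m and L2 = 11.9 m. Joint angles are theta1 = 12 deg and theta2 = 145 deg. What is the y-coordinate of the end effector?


Convert angles to radians: theta1 = 0.2094, theta2 = 2.5307
y = L1*sin(theta1) + L2*sin(theta1+theta2)
y = 1.2267 + 4.6497
y = 5.8764


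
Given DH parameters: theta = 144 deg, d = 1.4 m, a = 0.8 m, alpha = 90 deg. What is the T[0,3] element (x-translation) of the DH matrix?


T[0,3] = a * cos(theta)
= 0.8 * cos(144 deg)
= 0.8 * -0.809
= -0.6472


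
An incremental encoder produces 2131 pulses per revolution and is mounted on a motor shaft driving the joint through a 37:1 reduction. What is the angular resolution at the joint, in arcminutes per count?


counts per rev = 2131
effective counts at joint = 2131 * 37 = 78847
resolution = 360*60 / 78847
= 0.2739 arcmin/count


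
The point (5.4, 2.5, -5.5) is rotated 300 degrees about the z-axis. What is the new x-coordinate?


Rotation about z-axis: x' = x*cos(theta) - y*sin(theta)
= 5.4 * 0.5 - 2.5 * -0.866
= 4.8651


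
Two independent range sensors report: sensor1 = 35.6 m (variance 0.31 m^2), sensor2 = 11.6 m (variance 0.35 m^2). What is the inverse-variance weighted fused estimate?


w1 = (1/var1) / (1/var1 + 1/var2)
   = 3.2258 / (3.2258 + 2.8571) = 0.5303
w2 = 1 - w1 = 0.4697
fused = w1*s1 + w2*s2 = 18.8788 + 5.4485
= 24.3273 m


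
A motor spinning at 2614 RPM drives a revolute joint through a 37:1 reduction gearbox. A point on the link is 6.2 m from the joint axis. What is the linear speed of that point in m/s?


omega_motor = 2614 * 2*pi/60 = 273.7374 rad/s
omega_joint = omega_motor / 37 = 7.3983 rad/s
v = omega_joint * r = 7.3983 * 6.2
= 45.8695 m/s


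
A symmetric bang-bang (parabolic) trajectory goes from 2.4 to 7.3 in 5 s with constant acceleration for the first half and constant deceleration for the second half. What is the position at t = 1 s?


Symmetric rest-to-rest: each phase covers (pf-p0)/2 in time T/2. 0.5*a*(T/2)^2 = (pf-p0)/2 => a = 4*(pf-p0)/T^2
a = 4*(7.3-2.4)/5^2 = 0.784
t = 1 is in the acceleration phase (t <= T/2).
p = p0 + 0.5*a*t^2 = 2.4 + 0.5*0.784*1^2
= 2.792


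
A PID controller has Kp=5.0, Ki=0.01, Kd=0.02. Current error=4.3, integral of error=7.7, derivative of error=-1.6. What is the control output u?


u = Kp*e + Ki*int(e) + Kd*de/dt
= 5.0*4.3 + 0.01*7.7 + 0.02*(-1.6)
= 21.5 + 0.077 + -0.032
= 21.545


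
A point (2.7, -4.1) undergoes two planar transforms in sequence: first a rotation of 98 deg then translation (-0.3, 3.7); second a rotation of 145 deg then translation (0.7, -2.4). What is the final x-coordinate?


After transform 1:
x1 = cos(98)*2.7 - sin(98)*-4.1 + -0.3 = 3.3843
y1 = sin(98)*2.7 + cos(98)*-4.1 + 3.7 = 6.9443
After transform 2:
x2 = cos(145)*3.3843 - sin(145)*6.9443 + 0.7
= -6.0554


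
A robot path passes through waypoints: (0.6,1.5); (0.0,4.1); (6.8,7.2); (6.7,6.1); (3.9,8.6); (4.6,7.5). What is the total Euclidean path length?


Segment lengths:
  seg1 = sqrt((-0.6)^2 + (2.6)^2) = 2.6683
  seg2 = sqrt((6.8)^2 + (3.1)^2) = 7.4733
  seg3 = sqrt((-0.1)^2 + (-1.1)^2) = 1.1045
  seg4 = sqrt((-2.8)^2 + (2.5)^2) = 3.7537
  seg5 = sqrt((0.7)^2 + (-1.1)^2) = 1.3038
Total = 16.3037


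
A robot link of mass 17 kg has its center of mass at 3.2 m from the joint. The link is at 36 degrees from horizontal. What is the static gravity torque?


tau = m*g*L*cos(angle)
= 17 * 9.81 * 3.2 * cos(36 deg)
= 17 * 9.81 * 3.2 * 0.809
= 431.7432 Nm


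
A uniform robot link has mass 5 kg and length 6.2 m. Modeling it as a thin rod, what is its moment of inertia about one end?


I = (1/3) * m * L^2
= (1/3) * 5 * 6.2^2
= 0.333333 * 5 * 38.44
= 64.0667 kg*m^2


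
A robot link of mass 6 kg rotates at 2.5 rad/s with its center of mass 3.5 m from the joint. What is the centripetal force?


F = m * omega^2 * r
= 6 * 2.5^2 * 3.5
= 6 * 6.25 * 3.5
= 131.25 N


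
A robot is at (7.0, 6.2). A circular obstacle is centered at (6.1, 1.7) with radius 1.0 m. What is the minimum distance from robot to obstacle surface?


center_dist = sqrt((7.0-6.1)^2 + (6.2-1.7)^2)
= sqrt(0.81 + 20.25)
= 4.5891
min_dist = center_dist - radius = 4.5891 - 1.0 = 3.5891 m


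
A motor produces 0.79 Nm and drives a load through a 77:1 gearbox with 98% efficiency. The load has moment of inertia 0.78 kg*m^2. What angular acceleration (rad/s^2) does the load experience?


tau_out = tau_motor * N * eta
= 0.79 * 77 * 0.98 = 59.6134 Nm
alpha = tau_out / I = 59.6134 / 0.78
= 76.4274 rad/s^2


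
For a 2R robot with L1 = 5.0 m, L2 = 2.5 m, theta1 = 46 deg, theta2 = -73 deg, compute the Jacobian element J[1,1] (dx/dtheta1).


J[1,1] = -L1*sin(t1) - L2*sin(t1+t2)
= -5.0*sin(46) - 2.5*sin(-27)
= -2.4617


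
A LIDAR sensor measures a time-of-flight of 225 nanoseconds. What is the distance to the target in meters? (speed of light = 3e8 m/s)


tof = 225 ns = 2.25e-07 s
dist = c * tof / 2
= 3e8 * 2.25e-07 / 2
= 33.75 m


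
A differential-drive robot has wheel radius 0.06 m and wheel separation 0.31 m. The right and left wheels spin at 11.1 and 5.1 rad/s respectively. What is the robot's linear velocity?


vR = r*wR = 0.06*11.1 = 0.666 m/s
vL = r*wL = 0.06*5.1 = 0.306 m/s
v = (vR+vL)/2 = 0.486 m/s
omega = (vR-vL)/L = 1.1613 rad/s
linear velocity = 0.486 m/s


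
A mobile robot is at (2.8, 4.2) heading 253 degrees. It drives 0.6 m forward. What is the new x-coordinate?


x_new = x0 + d*cos(theta)
= 2.8 + 0.6*cos(253)
= 2.8 + -0.1754
= 2.6246


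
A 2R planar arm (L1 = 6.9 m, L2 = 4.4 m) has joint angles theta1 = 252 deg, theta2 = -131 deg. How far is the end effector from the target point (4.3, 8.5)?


End effector via forward kinematics:
x = L1*cos(t1) + L2*cos(t1+t2) = -4.3984
y = L1*sin(t1) + L2*sin(t1+t2) = -2.7908
Distance to target:
d = sqrt((4.3 - -4.3984)^2 + (8.5 - -2.7908)^2)
= sqrt(75.6619 + 127.4811)
= 14.2528 m


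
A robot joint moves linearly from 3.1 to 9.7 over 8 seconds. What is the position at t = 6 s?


s = t/T = 6/8 = 0.75
p(t) = p0 + (pf-p0)*s
= 3.1 + (9.7 - 3.1) * 0.75
= 8.05


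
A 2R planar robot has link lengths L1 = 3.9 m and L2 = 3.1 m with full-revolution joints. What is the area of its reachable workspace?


r_max = L1 + L2 = 7.0 m
r_min = |L1 - L2| = 0.8 m
Area = pi*(r_max^2 - r_min^2)
= pi*(49.0 - 0.64)
= pi * 48.36
= 151.9274 m^2


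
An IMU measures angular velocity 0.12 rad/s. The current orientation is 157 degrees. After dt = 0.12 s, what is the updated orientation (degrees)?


delta_theta = w * dt = 0.12 * 0.12 = 0.0144 rad
= 0.8251 deg
theta_new = 157 + 0.8251 = 157.8251 deg


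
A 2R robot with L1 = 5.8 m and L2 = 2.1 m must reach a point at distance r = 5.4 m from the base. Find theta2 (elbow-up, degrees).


cos(theta2) = (r^2 - L1^2 - L2^2) / (2*L1*L2)
cos(theta2) = (29.16 - 33.64 - 4.41) / 24.36
cos(theta2) = -0.364943
theta2 = 111.404 degrees


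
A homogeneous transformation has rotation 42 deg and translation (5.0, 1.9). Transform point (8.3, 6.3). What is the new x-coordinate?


x' = cos(theta)*px - sin(theta)*py + tx
= 0.7431*8.3 - 0.6691*6.3 + 5.0
= 6.9526


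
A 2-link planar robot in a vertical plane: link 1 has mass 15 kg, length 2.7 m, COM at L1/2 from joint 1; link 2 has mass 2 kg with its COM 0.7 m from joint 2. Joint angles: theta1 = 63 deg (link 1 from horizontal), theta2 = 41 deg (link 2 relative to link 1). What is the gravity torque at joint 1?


Horizontal distance from joint 1 to link-1 COM:
  x_c1 = (L1/2)*cos(t1) = 1.35 * 0.454 = 0.6129 m
Horizontal distance from joint 1 to link-2 COM:
  x_c2 = L1*cos(t1) + Lc2*cos(t1+t2)
       = 2.7*0.454 + 0.7*-0.2419 = 1.0564 m
tau1 = m1*g*x_c1 + m2*g*x_c2
     = 15*9.81*0.6129 + 2*9.81*1.0564
     = 90.1863 + 20.7271
     = 110.9135 Nm


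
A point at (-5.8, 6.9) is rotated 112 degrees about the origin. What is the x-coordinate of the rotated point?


x' = x*cos(theta) - y*sin(theta)
cos(112 deg) = -0.3746, sin(112 deg) = 0.9272
x' = -5.8 * -0.3746 - 6.9 * 0.9272
= 2.1727 - 6.3976
= -4.2249


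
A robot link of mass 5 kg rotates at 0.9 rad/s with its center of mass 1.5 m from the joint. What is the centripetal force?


F = m * omega^2 * r
= 5 * 0.9^2 * 1.5
= 5 * 0.81 * 1.5
= 6.075 N


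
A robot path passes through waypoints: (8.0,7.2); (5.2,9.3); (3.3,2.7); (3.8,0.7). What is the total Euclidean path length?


Segment lengths:
  seg1 = sqrt((-2.8)^2 + (2.1)^2) = 3.5
  seg2 = sqrt((-1.9)^2 + (-6.6)^2) = 6.868
  seg3 = sqrt((0.5)^2 + (-2.0)^2) = 2.0616
Total = 12.4296


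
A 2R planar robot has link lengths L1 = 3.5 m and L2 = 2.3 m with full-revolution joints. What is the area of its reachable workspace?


r_max = L1 + L2 = 5.8 m
r_min = |L1 - L2| = 1.2 m
Area = pi*(r_max^2 - r_min^2)
= pi*(33.64 - 1.44)
= pi * 32.2
= 101.1593 m^2


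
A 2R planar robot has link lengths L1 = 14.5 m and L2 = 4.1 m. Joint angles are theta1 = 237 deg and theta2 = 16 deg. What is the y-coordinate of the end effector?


Convert angles to radians: theta1 = 4.1364, theta2 = 0.2793
y = L1*sin(theta1) + L2*sin(theta1+theta2)
y = -12.1607 + -3.9208
y = -16.0816


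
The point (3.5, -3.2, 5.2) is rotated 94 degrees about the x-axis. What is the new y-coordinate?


Rotation about x-axis: y' = y*cos(theta) - z*sin(theta)
= -3.2 * -0.0698 - 5.2 * 0.9976
= -4.9641


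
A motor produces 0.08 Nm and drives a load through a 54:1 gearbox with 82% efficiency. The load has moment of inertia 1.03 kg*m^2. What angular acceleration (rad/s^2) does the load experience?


tau_out = tau_motor * N * eta
= 0.08 * 54 * 0.82 = 3.5424 Nm
alpha = tau_out / I = 3.5424 / 1.03
= 3.4392 rad/s^2


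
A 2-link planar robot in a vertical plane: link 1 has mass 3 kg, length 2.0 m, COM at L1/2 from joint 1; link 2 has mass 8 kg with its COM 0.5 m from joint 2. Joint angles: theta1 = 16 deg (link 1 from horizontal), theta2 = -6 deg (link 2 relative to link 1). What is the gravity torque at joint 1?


Horizontal distance from joint 1 to link-1 COM:
  x_c1 = (L1/2)*cos(t1) = 1.0 * 0.9613 = 0.9613 m
Horizontal distance from joint 1 to link-2 COM:
  x_c2 = L1*cos(t1) + Lc2*cos(t1+t2)
       = 2.0*0.9613 + 0.5*0.9848 = 2.4149 m
tau1 = m1*g*x_c1 + m2*g*x_c2
     = 3*9.81*0.9613 + 8*9.81*2.4149
     = 28.2899 + 189.5235
     = 217.8134 Nm


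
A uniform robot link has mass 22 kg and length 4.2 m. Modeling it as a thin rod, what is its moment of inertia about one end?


I = (1/3) * m * L^2
= (1/3) * 22 * 4.2^2
= 0.333333 * 22 * 17.64
= 129.36 kg*m^2


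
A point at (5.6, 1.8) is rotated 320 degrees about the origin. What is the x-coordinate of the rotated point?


x' = x*cos(theta) - y*sin(theta)
cos(320 deg) = 0.766, sin(320 deg) = -0.6428
x' = 5.6 * 0.766 - 1.8 * -0.6428
= 4.2898 - -1.157
= 5.4469


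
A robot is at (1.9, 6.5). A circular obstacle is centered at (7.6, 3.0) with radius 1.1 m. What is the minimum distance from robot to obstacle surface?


center_dist = sqrt((1.9-7.6)^2 + (6.5-3.0)^2)
= sqrt(32.49 + 12.25)
= 6.6888
min_dist = center_dist - radius = 6.6888 - 1.1 = 5.5888 m


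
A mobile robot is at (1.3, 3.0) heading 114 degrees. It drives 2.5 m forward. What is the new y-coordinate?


y_new = y0 + d*sin(theta)
= 3.0 + 2.5*sin(114)
= 3.0 + 2.2839
= 5.2839


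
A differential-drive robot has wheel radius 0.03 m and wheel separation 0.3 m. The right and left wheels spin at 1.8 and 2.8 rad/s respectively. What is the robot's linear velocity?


vR = r*wR = 0.03*1.8 = 0.054 m/s
vL = r*wL = 0.03*2.8 = 0.084 m/s
v = (vR+vL)/2 = 0.069 m/s
omega = (vR-vL)/L = -0.1 rad/s
linear velocity = 0.069 m/s


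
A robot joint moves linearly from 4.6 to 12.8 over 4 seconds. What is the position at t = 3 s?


s = t/T = 3/4 = 0.75
p(t) = p0 + (pf-p0)*s
= 4.6 + (12.8 - 4.6) * 0.75
= 10.75


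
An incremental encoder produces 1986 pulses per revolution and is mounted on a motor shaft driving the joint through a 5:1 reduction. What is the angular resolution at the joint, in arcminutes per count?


counts per rev = 1986
effective counts at joint = 1986 * 5 = 9930
resolution = 360*60 / 9930
= 2.1752 arcmin/count


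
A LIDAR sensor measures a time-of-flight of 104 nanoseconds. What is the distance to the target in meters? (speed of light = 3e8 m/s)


tof = 104 ns = 1.04e-07 s
dist = c * tof / 2
= 3e8 * 1.04e-07 / 2
= 15.6 m


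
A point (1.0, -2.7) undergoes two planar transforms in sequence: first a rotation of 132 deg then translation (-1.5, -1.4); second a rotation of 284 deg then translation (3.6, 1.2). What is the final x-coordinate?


After transform 1:
x1 = cos(132)*1.0 - sin(132)*-2.7 + -1.5 = -0.1626
y1 = sin(132)*1.0 + cos(132)*-2.7 + -1.4 = 1.1498
After transform 2:
x2 = cos(284)*-0.1626 - sin(284)*1.1498 + 3.6
= 4.6763


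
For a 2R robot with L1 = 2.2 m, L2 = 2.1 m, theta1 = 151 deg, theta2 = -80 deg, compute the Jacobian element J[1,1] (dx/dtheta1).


J[1,1] = -L1*sin(t1) - L2*sin(t1+t2)
= -2.2*sin(151) - 2.1*sin(71)
= -3.0522


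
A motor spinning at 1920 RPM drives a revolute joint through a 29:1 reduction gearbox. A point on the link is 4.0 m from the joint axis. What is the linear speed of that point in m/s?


omega_motor = 1920 * 2*pi/60 = 201.0619 rad/s
omega_joint = omega_motor / 29 = 6.9332 rad/s
v = omega_joint * r = 6.9332 * 4.0
= 27.7327 m/s


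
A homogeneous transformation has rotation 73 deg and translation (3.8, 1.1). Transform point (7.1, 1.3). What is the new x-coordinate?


x' = cos(theta)*px - sin(theta)*py + tx
= 0.2924*7.1 - 0.9563*1.3 + 3.8
= 4.6326


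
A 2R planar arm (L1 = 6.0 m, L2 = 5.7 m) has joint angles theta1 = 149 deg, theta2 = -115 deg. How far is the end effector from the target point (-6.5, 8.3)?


End effector via forward kinematics:
x = L1*cos(t1) + L2*cos(t1+t2) = -0.4175
y = L1*sin(t1) + L2*sin(t1+t2) = 6.2776
Distance to target:
d = sqrt((-6.5 - -0.4175)^2 + (8.3 - 6.2776)^2)
= sqrt(36.9969 + 4.09)
= 6.4099 m


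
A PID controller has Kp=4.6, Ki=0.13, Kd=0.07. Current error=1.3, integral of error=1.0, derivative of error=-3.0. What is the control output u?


u = Kp*e + Ki*int(e) + Kd*de/dt
= 4.6*1.3 + 0.13*1.0 + 0.07*(-3.0)
= 5.98 + 0.13 + -0.21
= 5.9


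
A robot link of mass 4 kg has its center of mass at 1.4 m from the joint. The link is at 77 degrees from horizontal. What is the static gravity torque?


tau = m*g*L*cos(angle)
= 4 * 9.81 * 1.4 * cos(77 deg)
= 4 * 9.81 * 1.4 * 0.225
= 12.3579 Nm


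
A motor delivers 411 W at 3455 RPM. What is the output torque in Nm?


omega = 3455 * 2*pi/60 = 361.8068 rad/s
tau = P / omega = 411 / 361.8068
= 1.136 Nm


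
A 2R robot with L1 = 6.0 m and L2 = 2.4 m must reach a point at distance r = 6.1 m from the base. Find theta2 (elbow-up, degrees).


cos(theta2) = (r^2 - L1^2 - L2^2) / (2*L1*L2)
cos(theta2) = (37.21 - 36.0 - 5.76) / 28.8
cos(theta2) = -0.157986
theta2 = 99.09 degrees


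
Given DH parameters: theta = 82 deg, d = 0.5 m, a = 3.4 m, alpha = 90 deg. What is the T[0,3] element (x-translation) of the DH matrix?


T[0,3] = a * cos(theta)
= 3.4 * cos(82 deg)
= 3.4 * 0.1392
= 0.4732


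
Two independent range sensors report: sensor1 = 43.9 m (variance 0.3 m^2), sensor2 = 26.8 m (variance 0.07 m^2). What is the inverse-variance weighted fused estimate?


w1 = (1/var1) / (1/var1 + 1/var2)
   = 3.3333 / (3.3333 + 14.2857) = 0.1892
w2 = 1 - w1 = 0.8108
fused = w1*s1 + w2*s2 = 8.3054 + 21.7297
= 30.0351 m


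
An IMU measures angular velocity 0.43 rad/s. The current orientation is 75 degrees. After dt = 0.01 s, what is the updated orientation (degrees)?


delta_theta = w * dt = 0.43 * 0.01 = 0.0043 rad
= 0.2464 deg
theta_new = 75 + 0.2464 = 75.2464 deg


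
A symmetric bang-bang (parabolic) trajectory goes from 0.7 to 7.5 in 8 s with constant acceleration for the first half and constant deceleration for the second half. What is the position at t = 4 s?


Symmetric rest-to-rest: each phase covers (pf-p0)/2 in time T/2. 0.5*a*(T/2)^2 = (pf-p0)/2 => a = 4*(pf-p0)/T^2
a = 4*(7.5-0.7)/8^2 = 0.425
t = 4 is in the acceleration phase (t <= T/2).
p = p0 + 0.5*a*t^2 = 0.7 + 0.5*0.425*4^2
= 4.1


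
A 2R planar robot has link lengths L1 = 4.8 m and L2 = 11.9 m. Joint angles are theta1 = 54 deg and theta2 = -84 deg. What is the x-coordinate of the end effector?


Convert angles to radians: theta1 = 0.9425, theta2 = -1.4661
x = L1*cos(theta1) + L2*cos(theta1+theta2)
x = 2.8214 + 10.3057
x = 13.1271


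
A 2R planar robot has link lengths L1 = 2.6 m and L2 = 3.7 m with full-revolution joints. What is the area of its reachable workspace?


r_max = L1 + L2 = 6.3 m
r_min = |L1 - L2| = 1.1 m
Area = pi*(r_max^2 - r_min^2)
= pi*(39.69 - 1.21)
= pi * 38.48
= 120.8885 m^2


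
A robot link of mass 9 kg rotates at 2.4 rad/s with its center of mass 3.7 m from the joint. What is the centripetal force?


F = m * omega^2 * r
= 9 * 2.4^2 * 3.7
= 9 * 5.76 * 3.7
= 191.808 N


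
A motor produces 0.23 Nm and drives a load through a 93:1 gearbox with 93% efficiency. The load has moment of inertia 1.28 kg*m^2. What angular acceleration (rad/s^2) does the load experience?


tau_out = tau_motor * N * eta
= 0.23 * 93 * 0.93 = 19.8927 Nm
alpha = tau_out / I = 19.8927 / 1.28
= 15.5412 rad/s^2


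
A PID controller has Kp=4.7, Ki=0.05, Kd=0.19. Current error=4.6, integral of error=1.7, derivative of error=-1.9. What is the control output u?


u = Kp*e + Ki*int(e) + Kd*de/dt
= 4.7*4.6 + 0.05*1.7 + 0.19*(-1.9)
= 21.62 + 0.085 + -0.361
= 21.344


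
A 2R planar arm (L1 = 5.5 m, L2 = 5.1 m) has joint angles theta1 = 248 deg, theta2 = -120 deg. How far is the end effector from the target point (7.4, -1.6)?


End effector via forward kinematics:
x = L1*cos(t1) + L2*cos(t1+t2) = -5.2002
y = L1*sin(t1) + L2*sin(t1+t2) = -1.0807
Distance to target:
d = sqrt((7.4 - -5.2002)^2 + (-1.6 - -1.0807)^2)
= sqrt(158.7653 + 0.2697)
= 12.6109 m


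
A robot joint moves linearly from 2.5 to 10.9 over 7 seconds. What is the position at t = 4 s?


s = t/T = 4/7 = 0.5714
p(t) = p0 + (pf-p0)*s
= 2.5 + (10.9 - 2.5) * 0.5714
= 7.3


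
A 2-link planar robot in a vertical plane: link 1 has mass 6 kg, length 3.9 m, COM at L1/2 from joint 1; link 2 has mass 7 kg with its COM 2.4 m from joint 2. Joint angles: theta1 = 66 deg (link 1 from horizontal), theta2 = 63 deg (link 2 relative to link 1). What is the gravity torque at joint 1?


Horizontal distance from joint 1 to link-1 COM:
  x_c1 = (L1/2)*cos(t1) = 1.95 * 0.4067 = 0.7931 m
Horizontal distance from joint 1 to link-2 COM:
  x_c2 = L1*cos(t1) + Lc2*cos(t1+t2)
       = 3.9*0.4067 + 2.4*-0.6293 = 0.0759 m
tau1 = m1*g*x_c1 + m2*g*x_c2
     = 6*9.81*0.7931 + 7*9.81*0.0759
     = 46.684 + 5.2123
     = 51.8963 Nm


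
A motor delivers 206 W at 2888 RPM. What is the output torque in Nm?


omega = 2888 * 2*pi/60 = 302.4307 rad/s
tau = P / omega = 206 / 302.4307
= 0.6811 Nm


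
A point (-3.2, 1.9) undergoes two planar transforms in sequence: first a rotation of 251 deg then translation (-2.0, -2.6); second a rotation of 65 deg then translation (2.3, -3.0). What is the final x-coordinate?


After transform 1:
x1 = cos(251)*-3.2 - sin(251)*1.9 + -2.0 = 0.8383
y1 = sin(251)*-3.2 + cos(251)*1.9 + -2.6 = -0.1929
After transform 2:
x2 = cos(65)*0.8383 - sin(65)*-0.1929 + 2.3
= 2.8291


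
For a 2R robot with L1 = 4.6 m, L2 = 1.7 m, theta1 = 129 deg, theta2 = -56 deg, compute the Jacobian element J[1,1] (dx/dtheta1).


J[1,1] = -L1*sin(t1) - L2*sin(t1+t2)
= -4.6*sin(129) - 1.7*sin(73)
= -5.2006


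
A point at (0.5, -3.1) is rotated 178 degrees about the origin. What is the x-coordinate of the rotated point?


x' = x*cos(theta) - y*sin(theta)
cos(178 deg) = -0.9994, sin(178 deg) = 0.0349
x' = 0.5 * -0.9994 - -3.1 * 0.0349
= -0.4997 - -0.1082
= -0.3915


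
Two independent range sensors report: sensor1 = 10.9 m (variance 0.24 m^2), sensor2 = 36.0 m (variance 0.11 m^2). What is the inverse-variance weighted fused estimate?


w1 = (1/var1) / (1/var1 + 1/var2)
   = 4.1667 / (4.1667 + 9.0909) = 0.3143
w2 = 1 - w1 = 0.6857
fused = w1*s1 + w2*s2 = 3.4257 + 24.6857
= 28.1114 m


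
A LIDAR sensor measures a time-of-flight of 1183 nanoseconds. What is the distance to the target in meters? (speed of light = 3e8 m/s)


tof = 1183 ns = 1.183e-06 s
dist = c * tof / 2
= 3e8 * 1.183e-06 / 2
= 177.45 m


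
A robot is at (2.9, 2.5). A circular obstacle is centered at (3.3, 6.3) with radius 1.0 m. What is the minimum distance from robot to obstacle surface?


center_dist = sqrt((2.9-3.3)^2 + (2.5-6.3)^2)
= sqrt(0.16 + 14.44)
= 3.821
min_dist = center_dist - radius = 3.821 - 1.0 = 2.821 m


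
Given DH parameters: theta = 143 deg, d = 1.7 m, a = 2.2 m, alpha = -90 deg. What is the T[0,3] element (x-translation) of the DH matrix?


T[0,3] = a * cos(theta)
= 2.2 * cos(143 deg)
= 2.2 * -0.7986
= -1.757


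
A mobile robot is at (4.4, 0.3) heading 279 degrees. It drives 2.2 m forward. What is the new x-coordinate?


x_new = x0 + d*cos(theta)
= 4.4 + 2.2*cos(279)
= 4.4 + 0.3442
= 4.7442


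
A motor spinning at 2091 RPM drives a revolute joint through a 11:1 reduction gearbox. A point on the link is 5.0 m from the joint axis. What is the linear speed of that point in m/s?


omega_motor = 2091 * 2*pi/60 = 218.969 rad/s
omega_joint = omega_motor / 11 = 19.9063 rad/s
v = omega_joint * r = 19.9063 * 5.0
= 99.5314 m/s


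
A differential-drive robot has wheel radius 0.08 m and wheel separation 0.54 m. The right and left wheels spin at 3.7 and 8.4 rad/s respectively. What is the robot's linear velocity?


vR = r*wR = 0.08*3.7 = 0.296 m/s
vL = r*wL = 0.08*8.4 = 0.672 m/s
v = (vR+vL)/2 = 0.484 m/s
omega = (vR-vL)/L = -0.6963 rad/s
linear velocity = 0.484 m/s


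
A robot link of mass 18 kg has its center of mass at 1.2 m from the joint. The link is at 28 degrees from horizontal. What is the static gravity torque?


tau = m*g*L*cos(angle)
= 18 * 9.81 * 1.2 * cos(28 deg)
= 18 * 9.81 * 1.2 * 0.8829
= 187.0931 Nm


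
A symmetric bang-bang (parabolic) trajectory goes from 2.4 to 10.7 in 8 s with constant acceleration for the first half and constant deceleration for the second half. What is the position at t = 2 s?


Symmetric rest-to-rest: each phase covers (pf-p0)/2 in time T/2. 0.5*a*(T/2)^2 = (pf-p0)/2 => a = 4*(pf-p0)/T^2
a = 4*(10.7-2.4)/8^2 = 0.5187
t = 2 is in the acceleration phase (t <= T/2).
p = p0 + 0.5*a*t^2 = 2.4 + 0.5*0.5187*2^2
= 3.4375


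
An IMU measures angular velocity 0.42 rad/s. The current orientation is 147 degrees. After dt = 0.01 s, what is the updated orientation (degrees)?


delta_theta = w * dt = 0.42 * 0.01 = 0.0042 rad
= 0.2406 deg
theta_new = 147 + 0.2406 = 147.2406 deg


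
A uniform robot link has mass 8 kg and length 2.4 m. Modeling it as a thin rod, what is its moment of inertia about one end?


I = (1/3) * m * L^2
= (1/3) * 8 * 2.4^2
= 0.333333 * 8 * 5.76
= 15.36 kg*m^2


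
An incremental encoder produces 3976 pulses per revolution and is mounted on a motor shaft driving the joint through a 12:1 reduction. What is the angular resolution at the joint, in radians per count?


counts per rev = 3976
effective counts at joint = 3976 * 12 = 47712
resolution = 2*pi / 47712
= 1.3169e-04 rad/count


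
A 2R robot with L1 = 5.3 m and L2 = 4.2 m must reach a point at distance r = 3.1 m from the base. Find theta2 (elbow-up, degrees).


cos(theta2) = (r^2 - L1^2 - L2^2) / (2*L1*L2)
cos(theta2) = (9.61 - 28.09 - 17.64) / 44.52
cos(theta2) = -0.811321
theta2 = 144.2252 degrees


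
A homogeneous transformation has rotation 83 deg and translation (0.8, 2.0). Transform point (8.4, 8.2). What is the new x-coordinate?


x' = cos(theta)*px - sin(theta)*py + tx
= 0.1219*8.4 - 0.9925*8.2 + 0.8
= -6.3152


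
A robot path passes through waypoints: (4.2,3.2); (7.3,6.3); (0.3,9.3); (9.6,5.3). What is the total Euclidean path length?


Segment lengths:
  seg1 = sqrt((3.1)^2 + (3.1)^2) = 4.3841
  seg2 = sqrt((-7.0)^2 + (3.0)^2) = 7.6158
  seg3 = sqrt((9.3)^2 + (-4.0)^2) = 10.1237
Total = 22.1236


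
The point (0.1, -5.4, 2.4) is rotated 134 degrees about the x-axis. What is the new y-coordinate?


Rotation about x-axis: y' = y*cos(theta) - z*sin(theta)
= -5.4 * -0.6947 - 2.4 * 0.7193
= 2.0247


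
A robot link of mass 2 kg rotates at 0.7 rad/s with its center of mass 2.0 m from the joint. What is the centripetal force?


F = m * omega^2 * r
= 2 * 0.7^2 * 2.0
= 2 * 0.49 * 2.0
= 1.96 N


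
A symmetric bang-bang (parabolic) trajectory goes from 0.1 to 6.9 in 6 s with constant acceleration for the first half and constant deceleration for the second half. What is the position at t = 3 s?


Symmetric rest-to-rest: each phase covers (pf-p0)/2 in time T/2. 0.5*a*(T/2)^2 = (pf-p0)/2 => a = 4*(pf-p0)/T^2
a = 4*(6.9-0.1)/6^2 = 0.7556
t = 3 is in the acceleration phase (t <= T/2).
p = p0 + 0.5*a*t^2 = 0.1 + 0.5*0.7556*3^2
= 3.5


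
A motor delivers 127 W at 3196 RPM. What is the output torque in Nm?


omega = 3196 * 2*pi/60 = 334.6843 rad/s
tau = P / omega = 127 / 334.6843
= 0.3795 Nm


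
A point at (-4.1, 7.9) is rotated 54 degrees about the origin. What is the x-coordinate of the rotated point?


x' = x*cos(theta) - y*sin(theta)
cos(54 deg) = 0.5878, sin(54 deg) = 0.809
x' = -4.1 * 0.5878 - 7.9 * 0.809
= -2.4099 - 6.3912
= -8.8012


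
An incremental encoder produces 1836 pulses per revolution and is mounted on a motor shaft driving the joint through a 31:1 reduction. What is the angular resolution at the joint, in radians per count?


counts per rev = 1836
effective counts at joint = 1836 * 31 = 56916
resolution = 2*pi / 56916
= 1.1039e-04 rad/count


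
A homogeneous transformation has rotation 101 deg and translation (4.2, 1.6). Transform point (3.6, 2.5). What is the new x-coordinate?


x' = cos(theta)*px - sin(theta)*py + tx
= -0.1908*3.6 - 0.9816*2.5 + 4.2
= 1.059


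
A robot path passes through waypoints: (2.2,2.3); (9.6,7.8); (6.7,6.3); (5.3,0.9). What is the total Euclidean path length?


Segment lengths:
  seg1 = sqrt((7.4)^2 + (5.5)^2) = 9.2201
  seg2 = sqrt((-2.9)^2 + (-1.5)^2) = 3.265
  seg3 = sqrt((-1.4)^2 + (-5.4)^2) = 5.5785
Total = 18.0636


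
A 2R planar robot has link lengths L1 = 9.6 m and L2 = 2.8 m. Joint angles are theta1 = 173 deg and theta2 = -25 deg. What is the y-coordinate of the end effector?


Convert angles to radians: theta1 = 3.0194, theta2 = -0.4363
y = L1*sin(theta1) + L2*sin(theta1+theta2)
y = 1.1699 + 1.4838
y = 2.6537


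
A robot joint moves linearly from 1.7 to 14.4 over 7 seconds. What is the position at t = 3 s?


s = t/T = 3/7 = 0.4286
p(t) = p0 + (pf-p0)*s
= 1.7 + (14.4 - 1.7) * 0.4286
= 7.1429


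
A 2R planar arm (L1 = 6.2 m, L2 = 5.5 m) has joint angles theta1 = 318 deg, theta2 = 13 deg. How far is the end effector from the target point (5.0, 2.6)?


End effector via forward kinematics:
x = L1*cos(t1) + L2*cos(t1+t2) = 9.4179
y = L1*sin(t1) + L2*sin(t1+t2) = -6.8151
Distance to target:
d = sqrt((5.0 - 9.4179)^2 + (2.6 - -6.8151)^2)
= sqrt(19.5179 + 88.6434)
= 10.4001 m


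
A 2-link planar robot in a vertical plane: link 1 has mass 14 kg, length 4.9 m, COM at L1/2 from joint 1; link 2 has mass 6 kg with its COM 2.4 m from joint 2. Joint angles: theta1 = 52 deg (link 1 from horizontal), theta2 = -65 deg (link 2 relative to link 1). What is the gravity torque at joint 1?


Horizontal distance from joint 1 to link-1 COM:
  x_c1 = (L1/2)*cos(t1) = 2.45 * 0.6157 = 1.5084 m
Horizontal distance from joint 1 to link-2 COM:
  x_c2 = L1*cos(t1) + Lc2*cos(t1+t2)
       = 4.9*0.6157 + 2.4*0.9744 = 5.3552 m
tau1 = m1*g*x_c1 + m2*g*x_c2
     = 14*9.81*1.5084 + 6*9.81*5.3552
     = 207.1596 + 315.2088
     = 522.3684 Nm


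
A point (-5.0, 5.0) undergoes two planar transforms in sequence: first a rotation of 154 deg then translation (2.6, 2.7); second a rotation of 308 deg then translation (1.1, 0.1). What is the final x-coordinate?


After transform 1:
x1 = cos(154)*-5.0 - sin(154)*5.0 + 2.6 = 4.9021
y1 = sin(154)*-5.0 + cos(154)*5.0 + 2.7 = -3.9858
After transform 2:
x2 = cos(308)*4.9021 - sin(308)*-3.9858 + 1.1
= 0.9772


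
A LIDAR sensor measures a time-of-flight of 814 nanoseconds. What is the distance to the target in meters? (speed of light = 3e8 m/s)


tof = 814 ns = 8.14e-07 s
dist = c * tof / 2
= 3e8 * 8.14e-07 / 2
= 122.1 m


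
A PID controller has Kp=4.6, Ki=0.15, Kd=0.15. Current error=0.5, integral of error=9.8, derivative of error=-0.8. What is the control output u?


u = Kp*e + Ki*int(e) + Kd*de/dt
= 4.6*0.5 + 0.15*9.8 + 0.15*(-0.8)
= 2.3 + 1.47 + -0.12
= 3.65


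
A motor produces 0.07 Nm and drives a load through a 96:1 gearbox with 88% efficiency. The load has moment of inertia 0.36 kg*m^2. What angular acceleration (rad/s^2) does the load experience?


tau_out = tau_motor * N * eta
= 0.07 * 96 * 0.88 = 5.9136 Nm
alpha = tau_out / I = 5.9136 / 0.36
= 16.4267 rad/s^2


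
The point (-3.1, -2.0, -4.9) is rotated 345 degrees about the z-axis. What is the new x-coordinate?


Rotation about z-axis: x' = x*cos(theta) - y*sin(theta)
= -3.1 * 0.9659 - -2.0 * -0.2588
= -3.512


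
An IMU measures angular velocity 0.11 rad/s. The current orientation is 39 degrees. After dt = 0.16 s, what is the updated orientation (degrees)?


delta_theta = w * dt = 0.11 * 0.16 = 0.0176 rad
= 1.0084 deg
theta_new = 39 + 1.0084 = 40.0084 deg


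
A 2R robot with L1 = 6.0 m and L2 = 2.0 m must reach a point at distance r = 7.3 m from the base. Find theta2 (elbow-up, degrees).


cos(theta2) = (r^2 - L1^2 - L2^2) / (2*L1*L2)
cos(theta2) = (53.29 - 36.0 - 4.0) / 24.0
cos(theta2) = 0.55375
theta2 = 56.3753 degrees


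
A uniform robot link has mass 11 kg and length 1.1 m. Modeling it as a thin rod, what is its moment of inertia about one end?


I = (1/3) * m * L^2
= (1/3) * 11 * 1.1^2
= 0.333333 * 11 * 1.21
= 4.4367 kg*m^2


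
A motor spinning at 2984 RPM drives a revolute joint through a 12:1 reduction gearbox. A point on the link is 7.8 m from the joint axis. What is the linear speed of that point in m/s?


omega_motor = 2984 * 2*pi/60 = 312.4837 rad/s
omega_joint = omega_motor / 12 = 26.0403 rad/s
v = omega_joint * r = 26.0403 * 7.8
= 203.1144 m/s


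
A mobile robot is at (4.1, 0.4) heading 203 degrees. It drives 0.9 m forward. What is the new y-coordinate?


y_new = y0 + d*sin(theta)
= 0.4 + 0.9*sin(203)
= 0.4 + -0.3517
= 0.0483


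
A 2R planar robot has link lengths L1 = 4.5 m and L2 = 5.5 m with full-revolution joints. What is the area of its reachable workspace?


r_max = L1 + L2 = 10.0 m
r_min = |L1 - L2| = 1.0 m
Area = pi*(r_max^2 - r_min^2)
= pi*(100.0 - 1.0)
= pi * 99.0
= 311.0177 m^2


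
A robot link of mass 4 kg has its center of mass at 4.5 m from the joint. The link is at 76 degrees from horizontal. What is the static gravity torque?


tau = m*g*L*cos(angle)
= 4 * 9.81 * 4.5 * cos(76 deg)
= 4 * 9.81 * 4.5 * 0.2419
= 42.7186 Nm


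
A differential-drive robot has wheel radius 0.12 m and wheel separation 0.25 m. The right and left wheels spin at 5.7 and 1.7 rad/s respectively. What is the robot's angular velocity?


vR = r*wR = 0.12*5.7 = 0.684 m/s
vL = r*wL = 0.12*1.7 = 0.204 m/s
v = (vR+vL)/2 = 0.444 m/s
omega = (vR-vL)/L = 1.92 rad/s
angular velocity = 1.92 rad/s


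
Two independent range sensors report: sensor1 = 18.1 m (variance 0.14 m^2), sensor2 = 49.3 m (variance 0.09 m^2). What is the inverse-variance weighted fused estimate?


w1 = (1/var1) / (1/var1 + 1/var2)
   = 7.1429 / (7.1429 + 11.1111) = 0.3913
w2 = 1 - w1 = 0.6087
fused = w1*s1 + w2*s2 = 7.0826 + 30.0087
= 37.0913 m


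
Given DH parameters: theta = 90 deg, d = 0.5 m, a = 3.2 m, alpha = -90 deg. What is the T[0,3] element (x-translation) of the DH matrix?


T[0,3] = a * cos(theta)
= 3.2 * cos(90 deg)
= 3.2 * 0.0
= 0.0


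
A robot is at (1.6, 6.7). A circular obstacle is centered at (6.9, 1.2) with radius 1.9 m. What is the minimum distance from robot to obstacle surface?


center_dist = sqrt((1.6-6.9)^2 + (6.7-1.2)^2)
= sqrt(28.09 + 30.25)
= 7.6381
min_dist = center_dist - radius = 7.6381 - 1.9 = 5.7381 m


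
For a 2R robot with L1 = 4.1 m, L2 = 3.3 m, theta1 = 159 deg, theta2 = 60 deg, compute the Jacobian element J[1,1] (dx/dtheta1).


J[1,1] = -L1*sin(t1) - L2*sin(t1+t2)
= -4.1*sin(159) - 3.3*sin(219)
= 0.6074


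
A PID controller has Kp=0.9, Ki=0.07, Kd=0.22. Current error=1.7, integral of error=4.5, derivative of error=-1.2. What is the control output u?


u = Kp*e + Ki*int(e) + Kd*de/dt
= 0.9*1.7 + 0.07*4.5 + 0.22*(-1.2)
= 1.53 + 0.315 + -0.264
= 1.581


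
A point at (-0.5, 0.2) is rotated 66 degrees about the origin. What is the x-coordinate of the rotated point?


x' = x*cos(theta) - y*sin(theta)
cos(66 deg) = 0.4067, sin(66 deg) = 0.9135
x' = -0.5 * 0.4067 - 0.2 * 0.9135
= -0.2034 - 0.1827
= -0.3861


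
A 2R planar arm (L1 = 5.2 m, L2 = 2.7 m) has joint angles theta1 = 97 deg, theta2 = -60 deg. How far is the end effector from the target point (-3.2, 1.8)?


End effector via forward kinematics:
x = L1*cos(t1) + L2*cos(t1+t2) = 1.5226
y = L1*sin(t1) + L2*sin(t1+t2) = 6.7861
Distance to target:
d = sqrt((-3.2 - 1.5226)^2 + (1.8 - 6.7861)^2)
= sqrt(22.3029 + 24.8616)
= 6.8676 m


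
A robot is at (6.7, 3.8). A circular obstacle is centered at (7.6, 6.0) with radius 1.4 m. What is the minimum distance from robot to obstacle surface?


center_dist = sqrt((6.7-7.6)^2 + (3.8-6.0)^2)
= sqrt(0.81 + 4.84)
= 2.377
min_dist = center_dist - radius = 2.377 - 1.4 = 0.977 m


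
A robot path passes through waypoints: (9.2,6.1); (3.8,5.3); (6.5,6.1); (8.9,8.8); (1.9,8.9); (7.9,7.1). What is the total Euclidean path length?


Segment lengths:
  seg1 = sqrt((-5.4)^2 + (-0.8)^2) = 5.4589
  seg2 = sqrt((2.7)^2 + (0.8)^2) = 2.816
  seg3 = sqrt((2.4)^2 + (2.7)^2) = 3.6125
  seg4 = sqrt((-7.0)^2 + (0.1)^2) = 7.0007
  seg5 = sqrt((6.0)^2 + (-1.8)^2) = 6.2642
Total = 25.1523


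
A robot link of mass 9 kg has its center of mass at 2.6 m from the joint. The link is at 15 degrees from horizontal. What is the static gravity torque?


tau = m*g*L*cos(angle)
= 9 * 9.81 * 2.6 * cos(15 deg)
= 9 * 9.81 * 2.6 * 0.9659
= 221.7321 Nm


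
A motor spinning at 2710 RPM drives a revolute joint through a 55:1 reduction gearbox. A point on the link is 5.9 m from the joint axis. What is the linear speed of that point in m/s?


omega_motor = 2710 * 2*pi/60 = 283.7905 rad/s
omega_joint = omega_motor / 55 = 5.1598 rad/s
v = omega_joint * r = 5.1598 * 5.9
= 30.443 m/s


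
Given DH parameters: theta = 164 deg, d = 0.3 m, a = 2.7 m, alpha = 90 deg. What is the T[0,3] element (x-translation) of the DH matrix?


T[0,3] = a * cos(theta)
= 2.7 * cos(164 deg)
= 2.7 * -0.9613
= -2.5954


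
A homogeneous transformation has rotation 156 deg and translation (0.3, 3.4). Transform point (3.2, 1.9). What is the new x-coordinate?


x' = cos(theta)*px - sin(theta)*py + tx
= -0.9135*3.2 - 0.4067*1.9 + 0.3
= -3.3961


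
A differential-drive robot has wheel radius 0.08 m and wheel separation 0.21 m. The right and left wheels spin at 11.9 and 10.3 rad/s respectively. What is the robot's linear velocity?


vR = r*wR = 0.08*11.9 = 0.952 m/s
vL = r*wL = 0.08*10.3 = 0.824 m/s
v = (vR+vL)/2 = 0.888 m/s
omega = (vR-vL)/L = 0.6095 rad/s
linear velocity = 0.888 m/s


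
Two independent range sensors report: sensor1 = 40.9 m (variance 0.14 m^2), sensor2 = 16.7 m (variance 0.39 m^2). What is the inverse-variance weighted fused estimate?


w1 = (1/var1) / (1/var1 + 1/var2)
   = 7.1429 / (7.1429 + 2.5641) = 0.7358
w2 = 1 - w1 = 0.2642
fused = w1*s1 + w2*s2 = 30.0962 + 4.4113
= 34.5075 m


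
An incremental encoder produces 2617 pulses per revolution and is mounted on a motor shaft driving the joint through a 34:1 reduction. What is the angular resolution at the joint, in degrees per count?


counts per rev = 2617
effective counts at joint = 2617 * 34 = 88978
resolution = 360 / 88978
= 0.004 deg/count


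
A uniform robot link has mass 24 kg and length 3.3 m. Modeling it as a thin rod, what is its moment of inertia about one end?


I = (1/3) * m * L^2
= (1/3) * 24 * 3.3^2
= 0.333333 * 24 * 10.89
= 87.12 kg*m^2


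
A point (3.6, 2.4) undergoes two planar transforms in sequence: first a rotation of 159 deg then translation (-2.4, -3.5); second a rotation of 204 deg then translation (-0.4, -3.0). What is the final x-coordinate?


After transform 1:
x1 = cos(159)*3.6 - sin(159)*2.4 + -2.4 = -6.621
y1 = sin(159)*3.6 + cos(159)*2.4 + -3.5 = -4.4505
After transform 2:
x2 = cos(204)*-6.621 - sin(204)*-4.4505 + -0.4
= 3.8384


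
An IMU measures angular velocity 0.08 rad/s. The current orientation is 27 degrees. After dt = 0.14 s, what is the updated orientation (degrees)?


delta_theta = w * dt = 0.08 * 0.14 = 0.0112 rad
= 0.6417 deg
theta_new = 27 + 0.6417 = 27.6417 deg


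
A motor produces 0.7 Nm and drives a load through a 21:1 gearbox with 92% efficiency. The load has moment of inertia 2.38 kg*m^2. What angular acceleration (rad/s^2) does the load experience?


tau_out = tau_motor * N * eta
= 0.7 * 21 * 0.92 = 13.524 Nm
alpha = tau_out / I = 13.524 / 2.38
= 5.6824 rad/s^2
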